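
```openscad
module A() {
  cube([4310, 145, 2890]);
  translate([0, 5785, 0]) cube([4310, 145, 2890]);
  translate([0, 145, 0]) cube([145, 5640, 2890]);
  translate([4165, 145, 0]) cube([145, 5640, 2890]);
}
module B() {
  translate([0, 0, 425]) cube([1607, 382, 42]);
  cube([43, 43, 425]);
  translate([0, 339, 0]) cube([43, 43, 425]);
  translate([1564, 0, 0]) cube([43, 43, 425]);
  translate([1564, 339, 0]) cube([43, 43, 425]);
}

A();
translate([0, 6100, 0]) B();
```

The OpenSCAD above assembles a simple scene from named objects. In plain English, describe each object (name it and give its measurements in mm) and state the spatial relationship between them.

A is a box-shaped house frame (walls only): outside footprint 4310×5930 mm, wall height 2890 mm, wall thickness 145 mm. The two y-facing walls run the full x-width; the two x-facing walls fit between the inner faces of the y-facing walls.

B is a long wooden bench with a 1607 mm (x) × 382 mm (y) seat, 42 mm thick, its top surface 467 mm above the floor. Four 43 mm square legs at the seat corners, flush with the edges, run from z = 0 to the seat underside.

The bench is on the floor beside the house frame on its +y side.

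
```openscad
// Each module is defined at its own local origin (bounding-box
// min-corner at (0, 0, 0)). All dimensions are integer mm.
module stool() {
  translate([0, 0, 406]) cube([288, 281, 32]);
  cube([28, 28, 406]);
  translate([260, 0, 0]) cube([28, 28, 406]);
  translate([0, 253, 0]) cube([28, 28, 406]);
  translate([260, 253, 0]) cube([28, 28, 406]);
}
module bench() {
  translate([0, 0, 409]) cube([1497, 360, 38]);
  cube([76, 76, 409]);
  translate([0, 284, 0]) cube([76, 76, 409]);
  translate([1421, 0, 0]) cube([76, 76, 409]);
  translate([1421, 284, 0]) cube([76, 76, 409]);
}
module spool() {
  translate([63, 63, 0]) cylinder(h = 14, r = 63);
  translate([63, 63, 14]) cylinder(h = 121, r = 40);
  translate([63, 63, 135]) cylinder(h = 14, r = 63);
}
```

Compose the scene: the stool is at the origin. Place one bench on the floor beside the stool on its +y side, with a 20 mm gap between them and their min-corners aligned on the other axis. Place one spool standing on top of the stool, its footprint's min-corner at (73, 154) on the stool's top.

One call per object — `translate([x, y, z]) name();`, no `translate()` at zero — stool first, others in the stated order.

stool();
translate([0, 301, 0]) bench();
translate([73, 154, 438]) spool();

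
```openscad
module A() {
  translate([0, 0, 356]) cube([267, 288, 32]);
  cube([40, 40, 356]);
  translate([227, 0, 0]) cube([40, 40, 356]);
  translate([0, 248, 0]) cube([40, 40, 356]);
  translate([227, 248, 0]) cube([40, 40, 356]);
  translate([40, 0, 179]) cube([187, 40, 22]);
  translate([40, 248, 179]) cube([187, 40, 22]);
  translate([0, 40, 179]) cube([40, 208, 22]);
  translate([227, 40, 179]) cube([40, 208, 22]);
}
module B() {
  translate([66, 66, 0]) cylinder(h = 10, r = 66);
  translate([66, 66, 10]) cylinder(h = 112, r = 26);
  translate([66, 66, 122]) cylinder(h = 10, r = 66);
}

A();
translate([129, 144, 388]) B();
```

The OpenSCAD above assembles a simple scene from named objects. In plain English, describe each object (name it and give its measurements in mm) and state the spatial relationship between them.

A is a four-legged stool. The seat is a 267×288×32 mm slab whose top surface is at z = 388 mm; four square legs, each 40×40 mm in cross-section, run from the floor (z = 0) to the underside of the seat, each flush with a corner of the seat. Four stretchers, 40 mm wide and 22 mm tall, connect adjacent legs with their undersides at z = 179 mm, each running between the inner faces of the legs it joins and aligned with the legs' outer faces on the other axis.

B is a spool: two coaxial disc flanges of radius 66 mm and thickness 10 mm, joined by a core cylinder of radius 26 mm and height 112 mm. The lower flange rests on z = 0 and the three cylinders share a vertical axis.

The spool is on top of the stool.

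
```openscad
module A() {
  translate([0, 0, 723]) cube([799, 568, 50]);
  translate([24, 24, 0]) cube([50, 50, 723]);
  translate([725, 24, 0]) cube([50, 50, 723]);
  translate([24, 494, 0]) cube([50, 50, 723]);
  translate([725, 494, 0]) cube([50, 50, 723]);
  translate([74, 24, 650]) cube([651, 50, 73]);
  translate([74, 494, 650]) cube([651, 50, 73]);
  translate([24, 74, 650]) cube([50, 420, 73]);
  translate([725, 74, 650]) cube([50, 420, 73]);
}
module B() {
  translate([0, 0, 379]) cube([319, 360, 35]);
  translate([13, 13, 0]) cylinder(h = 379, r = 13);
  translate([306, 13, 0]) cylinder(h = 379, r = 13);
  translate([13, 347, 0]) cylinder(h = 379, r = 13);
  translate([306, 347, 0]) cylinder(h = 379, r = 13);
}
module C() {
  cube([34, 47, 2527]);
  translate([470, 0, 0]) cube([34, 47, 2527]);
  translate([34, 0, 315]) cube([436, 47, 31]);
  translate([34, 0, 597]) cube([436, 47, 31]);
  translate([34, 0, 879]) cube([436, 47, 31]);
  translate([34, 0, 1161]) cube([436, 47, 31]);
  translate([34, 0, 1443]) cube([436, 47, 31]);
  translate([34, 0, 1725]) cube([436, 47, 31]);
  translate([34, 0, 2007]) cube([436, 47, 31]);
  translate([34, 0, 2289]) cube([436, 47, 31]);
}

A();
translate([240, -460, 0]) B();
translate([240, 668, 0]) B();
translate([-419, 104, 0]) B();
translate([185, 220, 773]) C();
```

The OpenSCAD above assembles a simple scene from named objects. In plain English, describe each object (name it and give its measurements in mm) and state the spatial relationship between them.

A is a table with a 799×568 mm rectangular top, 50 mm thick, top surface at z = 773 mm, supported by four 50×50 mm square legs, each inset 24 mm from the nearest pair of top edges, running from the floor. Four apron rails, 50 mm thick and 73 mm tall, run between adjacent legs with their top edges flush with the underside of the top and their outer faces flush with the legs' outer faces.

B is a simple wooden stool: a rectangular seat 319 mm (x) by 360 mm (y), 35 mm thick, top face at z = 414 mm, on four round legs, each 26 mm in diameter. The legs rest on z = 0, each leg's axis is inset half a diameter from the nearest pair of seat edges (so the leg's bounding box is flush with the corner).

C is a wooden ladder with two side rails of 34×47 mm section and 2527 mm height, set 504 mm apart overall. Between them run 8 rectangular rungs (47 mm deep, 31 mm thick), front faces flush with the rails' −y face. The bottom of the first rung is 315 mm above the floor and each subsequent rung is 282 mm higher than the one below.

Three stools sit around the table at the −y, +y, −x sides. The ladder is on top of the table.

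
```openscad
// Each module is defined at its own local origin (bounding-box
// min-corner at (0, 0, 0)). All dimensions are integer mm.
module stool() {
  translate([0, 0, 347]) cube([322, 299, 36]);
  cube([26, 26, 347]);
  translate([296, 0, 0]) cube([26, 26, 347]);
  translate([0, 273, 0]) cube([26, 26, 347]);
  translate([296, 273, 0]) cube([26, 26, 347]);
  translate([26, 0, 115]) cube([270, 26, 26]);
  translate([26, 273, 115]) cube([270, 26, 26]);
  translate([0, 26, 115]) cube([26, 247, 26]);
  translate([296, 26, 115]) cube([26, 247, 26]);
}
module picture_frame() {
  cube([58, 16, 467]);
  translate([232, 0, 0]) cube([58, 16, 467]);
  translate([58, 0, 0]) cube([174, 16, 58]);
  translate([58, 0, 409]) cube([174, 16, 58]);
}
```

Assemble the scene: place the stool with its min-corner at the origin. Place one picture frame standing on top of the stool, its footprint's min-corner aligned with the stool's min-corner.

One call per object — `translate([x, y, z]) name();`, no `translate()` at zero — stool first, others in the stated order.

stool();
translate([0, 0, 383]) picture_frame();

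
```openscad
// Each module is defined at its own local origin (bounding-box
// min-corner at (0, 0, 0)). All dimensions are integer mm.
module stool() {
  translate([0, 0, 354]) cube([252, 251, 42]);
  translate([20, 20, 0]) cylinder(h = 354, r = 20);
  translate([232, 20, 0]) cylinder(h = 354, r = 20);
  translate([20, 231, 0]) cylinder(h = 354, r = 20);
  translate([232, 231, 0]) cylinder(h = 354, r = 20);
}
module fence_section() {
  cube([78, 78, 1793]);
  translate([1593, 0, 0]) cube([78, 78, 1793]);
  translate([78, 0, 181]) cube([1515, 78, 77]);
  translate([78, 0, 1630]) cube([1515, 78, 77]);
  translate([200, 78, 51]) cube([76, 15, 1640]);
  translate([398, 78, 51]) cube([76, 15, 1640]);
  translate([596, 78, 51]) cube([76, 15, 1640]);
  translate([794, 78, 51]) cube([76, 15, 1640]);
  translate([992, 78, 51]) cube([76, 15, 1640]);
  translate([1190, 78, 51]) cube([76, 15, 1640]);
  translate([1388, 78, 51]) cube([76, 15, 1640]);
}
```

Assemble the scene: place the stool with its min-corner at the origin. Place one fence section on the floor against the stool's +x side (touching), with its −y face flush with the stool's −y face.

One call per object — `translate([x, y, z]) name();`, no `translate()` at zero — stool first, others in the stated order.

stool();
translate([252, 0, 0]) fence_section();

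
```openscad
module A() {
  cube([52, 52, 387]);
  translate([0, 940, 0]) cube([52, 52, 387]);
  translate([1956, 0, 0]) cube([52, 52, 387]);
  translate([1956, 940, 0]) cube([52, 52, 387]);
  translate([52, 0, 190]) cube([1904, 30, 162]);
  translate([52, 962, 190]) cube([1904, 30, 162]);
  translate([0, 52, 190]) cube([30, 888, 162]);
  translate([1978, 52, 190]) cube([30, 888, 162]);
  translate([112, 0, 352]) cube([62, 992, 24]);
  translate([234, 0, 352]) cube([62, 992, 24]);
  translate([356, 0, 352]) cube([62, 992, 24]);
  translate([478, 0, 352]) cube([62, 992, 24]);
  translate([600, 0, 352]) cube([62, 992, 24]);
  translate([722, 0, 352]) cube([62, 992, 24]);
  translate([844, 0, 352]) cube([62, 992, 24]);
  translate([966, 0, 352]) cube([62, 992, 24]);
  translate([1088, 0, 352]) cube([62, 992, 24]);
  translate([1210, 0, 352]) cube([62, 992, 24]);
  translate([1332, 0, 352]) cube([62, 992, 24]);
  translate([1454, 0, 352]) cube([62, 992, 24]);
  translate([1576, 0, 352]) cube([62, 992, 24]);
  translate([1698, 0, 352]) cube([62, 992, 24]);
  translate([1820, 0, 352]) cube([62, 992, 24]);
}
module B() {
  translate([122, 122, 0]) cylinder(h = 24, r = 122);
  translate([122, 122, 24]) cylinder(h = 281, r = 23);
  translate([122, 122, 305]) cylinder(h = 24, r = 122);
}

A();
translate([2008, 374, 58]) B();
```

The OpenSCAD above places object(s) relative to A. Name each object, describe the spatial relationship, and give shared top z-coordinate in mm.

A is a bed frame. B is a spool. The spool is beside the bed frame with their tops flush at z = 387. The shared top z-coordinate is 387 mm.

Both tops at z = 387 mm.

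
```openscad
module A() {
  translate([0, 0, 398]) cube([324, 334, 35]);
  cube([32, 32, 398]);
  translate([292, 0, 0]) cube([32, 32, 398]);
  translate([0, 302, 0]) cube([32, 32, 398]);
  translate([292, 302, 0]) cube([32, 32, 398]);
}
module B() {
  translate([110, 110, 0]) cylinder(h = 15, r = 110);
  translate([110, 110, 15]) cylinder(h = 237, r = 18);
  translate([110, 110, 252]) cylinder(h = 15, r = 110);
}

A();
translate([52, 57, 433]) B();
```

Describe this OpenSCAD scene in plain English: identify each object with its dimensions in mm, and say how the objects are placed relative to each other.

A is a four-legged stool. The seat is 324×334 mm, 35 mm thick, top at z = 433 mm. It stands on four square legs, each 32×32 mm in cross-section, from z = 0 to the seat underside, each flush with a corner of the seat.

B is a spool: two coaxial disc flanges of radius 110 mm and thickness 15 mm, joined by a core cylinder of radius 18 mm and height 237 mm. The lower flange rests on z = 0 and the three cylinders share a vertical axis.

The spool is on top of the stool, centred.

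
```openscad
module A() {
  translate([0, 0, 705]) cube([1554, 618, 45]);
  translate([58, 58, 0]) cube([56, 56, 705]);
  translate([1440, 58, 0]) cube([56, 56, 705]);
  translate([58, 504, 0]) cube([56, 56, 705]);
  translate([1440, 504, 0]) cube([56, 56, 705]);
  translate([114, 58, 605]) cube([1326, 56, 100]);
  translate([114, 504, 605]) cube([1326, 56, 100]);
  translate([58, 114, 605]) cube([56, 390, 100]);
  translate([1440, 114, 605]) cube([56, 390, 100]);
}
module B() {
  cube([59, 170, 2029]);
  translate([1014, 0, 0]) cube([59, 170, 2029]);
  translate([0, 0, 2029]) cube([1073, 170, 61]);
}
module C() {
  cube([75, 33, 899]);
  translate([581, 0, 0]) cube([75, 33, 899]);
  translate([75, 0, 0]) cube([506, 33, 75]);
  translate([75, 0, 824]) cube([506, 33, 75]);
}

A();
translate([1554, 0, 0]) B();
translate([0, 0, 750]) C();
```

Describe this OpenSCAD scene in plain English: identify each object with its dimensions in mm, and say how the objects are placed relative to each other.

A is a table with a 1554×618 mm rectangular top, 45 mm thick, top surface at z = 750 mm, supported by four 56×56 mm square legs, each inset 58 mm from the nearest pair of top edges, running from the floor. Four apron rails, 56 mm thick and 100 mm tall, run between adjacent legs with their top edges flush with the underside of the top and their outer faces flush with the legs' outer faces.

B is a door frame. The clear opening is 955 mm wide and 2029 mm high. Two 59 mm wide jambs, 170 mm deep, stand either side of the opening from the floor to the top of the opening. A 61 mm thick head sits across the top of both jambs, spanning the full outside width of the frame.

C is a rectangular picture frame lying in the x–z plane (depth along y). The opening is 506 mm wide (x) by 749 mm tall (z), surrounded by a border 75 mm wide on all four sides. The frame is 33 mm deep and is made of two full-height vertical stiles with two horizontal rails fitted between them.

The door frame is against the table's +x side, with their −y faces flush. The picture frame is on top of the table.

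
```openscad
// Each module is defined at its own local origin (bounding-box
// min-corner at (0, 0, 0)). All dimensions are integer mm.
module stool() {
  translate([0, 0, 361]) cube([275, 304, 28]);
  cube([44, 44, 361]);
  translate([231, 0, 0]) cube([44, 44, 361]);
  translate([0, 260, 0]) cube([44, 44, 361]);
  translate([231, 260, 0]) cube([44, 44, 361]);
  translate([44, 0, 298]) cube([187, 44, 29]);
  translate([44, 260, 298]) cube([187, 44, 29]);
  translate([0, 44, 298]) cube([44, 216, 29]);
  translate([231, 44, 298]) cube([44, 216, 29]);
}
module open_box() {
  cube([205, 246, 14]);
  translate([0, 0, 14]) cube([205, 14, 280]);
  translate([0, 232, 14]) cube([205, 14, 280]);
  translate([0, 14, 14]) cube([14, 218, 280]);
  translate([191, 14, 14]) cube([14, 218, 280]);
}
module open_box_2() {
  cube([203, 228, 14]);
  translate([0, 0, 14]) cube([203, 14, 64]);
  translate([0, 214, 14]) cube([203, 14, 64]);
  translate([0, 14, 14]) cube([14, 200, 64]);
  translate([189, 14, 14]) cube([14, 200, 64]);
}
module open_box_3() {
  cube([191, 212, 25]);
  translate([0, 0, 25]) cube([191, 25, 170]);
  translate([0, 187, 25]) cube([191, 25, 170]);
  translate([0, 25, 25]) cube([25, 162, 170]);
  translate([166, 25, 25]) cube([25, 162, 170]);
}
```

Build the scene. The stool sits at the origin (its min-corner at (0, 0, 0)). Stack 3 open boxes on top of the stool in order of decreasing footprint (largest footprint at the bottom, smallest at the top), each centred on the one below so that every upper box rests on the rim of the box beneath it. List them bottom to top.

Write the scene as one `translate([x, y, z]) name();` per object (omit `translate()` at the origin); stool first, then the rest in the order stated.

stool();
translate([35, 29, 389]) open_box();
translate([36, 38, 683]) open_box_2();
translate([42, 46, 761]) open_box_3();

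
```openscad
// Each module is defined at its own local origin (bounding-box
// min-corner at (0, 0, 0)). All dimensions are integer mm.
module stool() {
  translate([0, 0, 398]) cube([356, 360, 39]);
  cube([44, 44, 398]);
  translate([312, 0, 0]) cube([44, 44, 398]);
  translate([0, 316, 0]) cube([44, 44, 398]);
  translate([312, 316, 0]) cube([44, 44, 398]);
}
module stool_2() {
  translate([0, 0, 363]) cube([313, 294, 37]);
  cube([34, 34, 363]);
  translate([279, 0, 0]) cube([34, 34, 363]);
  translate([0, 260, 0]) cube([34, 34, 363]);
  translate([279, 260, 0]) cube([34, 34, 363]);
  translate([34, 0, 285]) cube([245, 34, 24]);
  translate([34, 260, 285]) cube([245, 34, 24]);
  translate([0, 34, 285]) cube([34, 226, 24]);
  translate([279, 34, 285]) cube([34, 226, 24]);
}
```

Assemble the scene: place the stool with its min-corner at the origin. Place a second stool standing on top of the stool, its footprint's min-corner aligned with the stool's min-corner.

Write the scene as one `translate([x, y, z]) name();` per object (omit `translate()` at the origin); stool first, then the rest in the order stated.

stool();
translate([0, 0, 437]) stool_2();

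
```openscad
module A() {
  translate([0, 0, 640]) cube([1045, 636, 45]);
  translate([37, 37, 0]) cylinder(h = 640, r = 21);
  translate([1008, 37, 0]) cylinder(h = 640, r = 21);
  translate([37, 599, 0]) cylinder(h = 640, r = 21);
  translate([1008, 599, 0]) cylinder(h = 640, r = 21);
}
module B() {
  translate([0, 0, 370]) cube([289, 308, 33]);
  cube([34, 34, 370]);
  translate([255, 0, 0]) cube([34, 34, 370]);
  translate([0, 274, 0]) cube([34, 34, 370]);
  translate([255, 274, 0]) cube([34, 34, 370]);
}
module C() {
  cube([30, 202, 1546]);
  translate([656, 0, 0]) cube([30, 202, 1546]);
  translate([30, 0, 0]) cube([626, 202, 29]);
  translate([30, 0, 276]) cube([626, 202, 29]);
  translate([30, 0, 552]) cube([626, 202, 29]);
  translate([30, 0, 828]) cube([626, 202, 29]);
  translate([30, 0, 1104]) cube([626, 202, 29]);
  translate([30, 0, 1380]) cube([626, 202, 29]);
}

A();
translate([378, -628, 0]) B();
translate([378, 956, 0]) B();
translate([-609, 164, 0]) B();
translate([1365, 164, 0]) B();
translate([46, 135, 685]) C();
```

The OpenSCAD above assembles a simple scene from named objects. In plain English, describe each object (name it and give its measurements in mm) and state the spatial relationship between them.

A is a table with a 1045×636 mm rectangular top, 45 mm thick, top surface at z = 685 mm, supported by four round legs of 42 mm diameter, each leg's bounding box inset 16 mm from the nearest pair of top edges, running from the floor.

B is a four-legged stool. The seat is a 289×308×33 mm slab whose top surface is at z = 403 mm; four square legs, each 34×34 mm in cross-section, run from the floor (z = 0) to the underside of the seat, each flush with a corner of the seat.

C is an open bookshelf. Two side panels, each 30 mm thick, 202 mm deep and 1546 mm tall, stand 686 mm apart (outside-to-outside). Between them sit 6 shelves, each 29 mm thick and 202 mm deep, spanning the full gap between the sides. The bottom shelf rests on the floor (its underside at z = 0) and the clear gap between one shelf's top and the next shelf's underside is 247 mm.

Four stools sit around the table at the −y, +y, −x, +x sides. The bookshelf is on top of the table.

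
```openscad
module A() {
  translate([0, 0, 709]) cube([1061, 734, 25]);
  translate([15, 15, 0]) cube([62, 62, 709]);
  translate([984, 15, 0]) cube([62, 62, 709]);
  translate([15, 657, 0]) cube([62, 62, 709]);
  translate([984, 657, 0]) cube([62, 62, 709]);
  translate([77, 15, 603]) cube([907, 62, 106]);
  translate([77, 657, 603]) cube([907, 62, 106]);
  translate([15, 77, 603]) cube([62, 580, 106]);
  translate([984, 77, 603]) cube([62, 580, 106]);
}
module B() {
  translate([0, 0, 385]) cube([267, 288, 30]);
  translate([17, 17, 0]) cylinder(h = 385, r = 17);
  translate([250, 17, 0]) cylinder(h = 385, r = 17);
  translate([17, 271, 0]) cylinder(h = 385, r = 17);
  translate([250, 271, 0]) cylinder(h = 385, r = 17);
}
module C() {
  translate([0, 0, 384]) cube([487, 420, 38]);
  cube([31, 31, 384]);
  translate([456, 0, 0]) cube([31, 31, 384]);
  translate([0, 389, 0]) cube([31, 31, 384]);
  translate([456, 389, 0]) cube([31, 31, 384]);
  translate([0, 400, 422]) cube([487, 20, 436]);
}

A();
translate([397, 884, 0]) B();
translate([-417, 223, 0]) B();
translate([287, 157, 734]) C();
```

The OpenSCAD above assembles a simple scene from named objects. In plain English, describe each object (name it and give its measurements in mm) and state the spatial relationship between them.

A is a table: top 1061 mm (x) × 734 mm (y), 25 mm thick, upper face at z = 734 mm, on four 62×62 mm square legs, each inset 15 mm from the nearest pair of top edges, running from z = 0 to the bottom of the top. Four apron rails, 62 mm thick and 106 mm tall, run between adjacent legs with their top edges flush with the underside of the top and their outer faces flush with the legs' outer faces.

B is a four-legged stool. The seat is a 267×288×30 mm slab whose top surface is at z = 415 mm; four round legs, each 34 mm in diameter, run from the floor (z = 0) to the underside of the seat, each leg's axis is inset half a diameter from the nearest pair of seat edges (so the leg's bounding box is flush with the corner).

C is a chair: 487×420 mm seat, 38 mm thick, top at z = 422 mm, on four 31 mm square corner legs flush with the seat edges. A 20 mm thick backrest slab spans the full seat width, extending 436 mm above the seat top, its back face flush with the seat's +y edge.

Two stools sit around the table at the +y, −x sides. The chair is on top of the table, centred.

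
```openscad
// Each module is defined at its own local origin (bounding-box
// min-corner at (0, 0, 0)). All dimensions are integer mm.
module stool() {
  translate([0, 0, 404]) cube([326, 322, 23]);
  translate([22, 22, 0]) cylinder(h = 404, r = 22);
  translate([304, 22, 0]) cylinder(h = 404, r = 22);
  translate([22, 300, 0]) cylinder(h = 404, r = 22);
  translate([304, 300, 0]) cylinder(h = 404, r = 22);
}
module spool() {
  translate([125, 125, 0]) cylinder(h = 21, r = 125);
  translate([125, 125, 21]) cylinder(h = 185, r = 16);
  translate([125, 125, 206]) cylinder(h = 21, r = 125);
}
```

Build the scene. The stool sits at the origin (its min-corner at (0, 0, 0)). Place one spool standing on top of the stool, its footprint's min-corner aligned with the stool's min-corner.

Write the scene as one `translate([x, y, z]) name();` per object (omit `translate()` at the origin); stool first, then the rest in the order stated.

stool();
translate([0, 0, 427]) spool();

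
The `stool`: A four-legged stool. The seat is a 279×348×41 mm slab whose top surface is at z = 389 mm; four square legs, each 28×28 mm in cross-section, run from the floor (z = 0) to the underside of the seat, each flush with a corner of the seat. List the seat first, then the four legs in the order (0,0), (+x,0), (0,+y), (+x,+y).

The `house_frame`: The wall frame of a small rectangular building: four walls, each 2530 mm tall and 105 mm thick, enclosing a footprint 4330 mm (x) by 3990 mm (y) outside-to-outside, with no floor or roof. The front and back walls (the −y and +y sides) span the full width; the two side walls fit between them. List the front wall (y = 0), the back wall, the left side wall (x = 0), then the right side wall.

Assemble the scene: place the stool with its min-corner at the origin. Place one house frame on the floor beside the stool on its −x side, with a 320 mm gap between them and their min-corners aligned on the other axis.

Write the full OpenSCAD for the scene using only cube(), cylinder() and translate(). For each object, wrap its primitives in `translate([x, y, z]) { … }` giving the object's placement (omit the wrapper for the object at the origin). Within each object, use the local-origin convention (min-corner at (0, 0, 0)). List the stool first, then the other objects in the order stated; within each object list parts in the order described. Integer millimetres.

translate([0, 0, 348]) cube([279, 348, 41]);
cube([28, 28, 348]);
translate([251, 0, 0]) cube([28, 28, 348]);
translate([0, 320, 0]) cube([28, 28, 348]);
translate([251, 320, 0]) cube([28, 28, 348]);
translate([-4650, 0, 0]) {
  cube([4330, 105, 2530]);
  translate([0, 3885, 0]) cube([4330, 105, 2530]);
  translate([0, 105, 0]) cube([105, 3780, 2530]);
  translate([4225, 105, 0]) cube([105, 3780, 2530]);
}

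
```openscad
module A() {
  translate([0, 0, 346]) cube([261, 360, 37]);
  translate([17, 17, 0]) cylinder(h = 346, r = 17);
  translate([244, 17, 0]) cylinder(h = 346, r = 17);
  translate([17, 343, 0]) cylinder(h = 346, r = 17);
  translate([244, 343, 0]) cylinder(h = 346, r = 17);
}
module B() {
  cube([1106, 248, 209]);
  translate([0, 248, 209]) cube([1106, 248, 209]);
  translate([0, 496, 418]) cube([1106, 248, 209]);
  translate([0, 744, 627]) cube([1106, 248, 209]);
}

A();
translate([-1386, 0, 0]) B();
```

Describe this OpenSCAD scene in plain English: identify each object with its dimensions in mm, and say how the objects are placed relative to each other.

A is a simple wooden stool: a rectangular seat 261 mm (x) by 360 mm (y), 37 mm thick, top face at z = 383 mm, on four round legs, each 34 mm in diameter. The legs rest on z = 0, each leg's axis is inset half a diameter from the nearest pair of seat edges (so the leg's bounding box is flush with the corner).

B is a straight staircase of 4 solid steps. Each step is 1106 mm wide (x), 248 mm deep (y, the going) and 209 mm tall (the rise). The first step rests on the floor; each subsequent step sits one going further in +y and one rise higher in +z, directly behind and above the previous step with no overlap.

The staircase is on the floor beside the stool on its −x side.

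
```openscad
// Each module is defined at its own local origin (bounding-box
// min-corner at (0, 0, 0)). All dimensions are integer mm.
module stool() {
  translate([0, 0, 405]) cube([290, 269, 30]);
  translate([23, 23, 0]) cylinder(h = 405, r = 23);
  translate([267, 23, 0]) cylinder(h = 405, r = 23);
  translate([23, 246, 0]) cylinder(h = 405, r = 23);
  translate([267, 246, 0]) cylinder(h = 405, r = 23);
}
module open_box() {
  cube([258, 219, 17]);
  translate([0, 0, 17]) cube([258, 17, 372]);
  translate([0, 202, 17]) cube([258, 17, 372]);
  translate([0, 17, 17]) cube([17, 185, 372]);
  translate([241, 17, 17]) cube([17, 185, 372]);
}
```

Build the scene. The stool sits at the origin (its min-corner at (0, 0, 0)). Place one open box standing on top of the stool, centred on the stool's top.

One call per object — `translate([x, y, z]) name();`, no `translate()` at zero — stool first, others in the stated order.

stool();
translate([16, 25, 435]) open_box();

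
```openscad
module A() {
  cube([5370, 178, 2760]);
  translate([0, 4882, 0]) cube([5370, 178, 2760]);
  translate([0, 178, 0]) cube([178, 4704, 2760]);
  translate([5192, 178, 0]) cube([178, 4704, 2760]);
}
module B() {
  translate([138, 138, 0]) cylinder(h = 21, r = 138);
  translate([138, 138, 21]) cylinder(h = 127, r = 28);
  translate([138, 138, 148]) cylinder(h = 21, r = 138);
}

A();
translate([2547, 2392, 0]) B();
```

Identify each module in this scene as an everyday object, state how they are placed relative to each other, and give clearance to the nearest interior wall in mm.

A is a house frame. B is a spool. The spool sits inside the house frame, centred. The clearance to the nearest interior wall is 2214 mm.

Clearances: x = 2369, y = 2214; minimum 2214 mm.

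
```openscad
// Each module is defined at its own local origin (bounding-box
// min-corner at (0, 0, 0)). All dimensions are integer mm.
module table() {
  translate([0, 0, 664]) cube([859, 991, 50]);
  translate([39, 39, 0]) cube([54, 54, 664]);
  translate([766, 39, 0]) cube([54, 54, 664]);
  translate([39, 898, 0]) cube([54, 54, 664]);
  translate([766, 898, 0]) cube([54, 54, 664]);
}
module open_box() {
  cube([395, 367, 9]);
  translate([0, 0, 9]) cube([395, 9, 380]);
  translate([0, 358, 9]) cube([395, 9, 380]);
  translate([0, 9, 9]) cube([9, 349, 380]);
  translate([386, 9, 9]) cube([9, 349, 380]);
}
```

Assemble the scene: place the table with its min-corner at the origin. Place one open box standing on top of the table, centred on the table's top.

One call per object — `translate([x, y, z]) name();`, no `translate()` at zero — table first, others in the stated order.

table();
translate([232, 312, 714]) open_box();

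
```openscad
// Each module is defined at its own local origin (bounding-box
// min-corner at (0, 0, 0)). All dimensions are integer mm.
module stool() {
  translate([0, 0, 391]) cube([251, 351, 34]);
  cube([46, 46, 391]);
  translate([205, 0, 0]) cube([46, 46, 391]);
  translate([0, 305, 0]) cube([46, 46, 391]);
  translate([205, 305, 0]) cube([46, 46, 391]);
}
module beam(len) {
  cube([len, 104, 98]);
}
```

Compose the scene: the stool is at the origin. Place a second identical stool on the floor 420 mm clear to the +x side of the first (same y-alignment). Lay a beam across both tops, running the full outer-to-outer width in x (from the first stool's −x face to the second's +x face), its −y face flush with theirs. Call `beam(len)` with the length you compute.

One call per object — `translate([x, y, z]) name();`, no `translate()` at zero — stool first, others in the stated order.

stool();
translate([671, 0, 0]) stool();
translate([0, 0, 425]) beam(922);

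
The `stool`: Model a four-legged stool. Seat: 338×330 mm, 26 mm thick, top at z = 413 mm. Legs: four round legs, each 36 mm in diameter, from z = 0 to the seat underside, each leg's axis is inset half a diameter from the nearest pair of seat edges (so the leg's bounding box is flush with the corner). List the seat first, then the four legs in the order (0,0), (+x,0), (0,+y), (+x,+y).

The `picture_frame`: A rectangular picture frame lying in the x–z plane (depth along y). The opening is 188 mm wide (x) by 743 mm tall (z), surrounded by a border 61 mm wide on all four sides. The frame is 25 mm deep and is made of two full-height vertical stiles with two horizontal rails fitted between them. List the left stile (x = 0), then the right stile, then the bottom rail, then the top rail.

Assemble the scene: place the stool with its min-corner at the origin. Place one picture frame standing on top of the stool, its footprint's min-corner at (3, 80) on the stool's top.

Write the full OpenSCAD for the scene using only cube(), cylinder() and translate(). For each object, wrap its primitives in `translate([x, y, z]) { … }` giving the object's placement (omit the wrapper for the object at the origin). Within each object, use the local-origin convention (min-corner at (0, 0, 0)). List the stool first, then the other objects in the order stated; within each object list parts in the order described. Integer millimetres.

translate([0, 0, 387]) cube([338, 330, 26]);
translate([18, 18, 0]) cylinder(h = 387, r = 18);
translate([320, 18, 0]) cylinder(h = 387, r = 18);
translate([18, 312, 0]) cylinder(h = 387, r = 18);
translate([320, 312, 0]) cylinder(h = 387, r = 18);
translate([3, 80, 413]) {
  cube([61, 25, 865]);
  translate([249, 0, 0]) cube([61, 25, 865]);
  translate([61, 0, 0]) cube([188, 25, 61]);
  translate([61, 0, 804]) cube([188, 25, 61]);
}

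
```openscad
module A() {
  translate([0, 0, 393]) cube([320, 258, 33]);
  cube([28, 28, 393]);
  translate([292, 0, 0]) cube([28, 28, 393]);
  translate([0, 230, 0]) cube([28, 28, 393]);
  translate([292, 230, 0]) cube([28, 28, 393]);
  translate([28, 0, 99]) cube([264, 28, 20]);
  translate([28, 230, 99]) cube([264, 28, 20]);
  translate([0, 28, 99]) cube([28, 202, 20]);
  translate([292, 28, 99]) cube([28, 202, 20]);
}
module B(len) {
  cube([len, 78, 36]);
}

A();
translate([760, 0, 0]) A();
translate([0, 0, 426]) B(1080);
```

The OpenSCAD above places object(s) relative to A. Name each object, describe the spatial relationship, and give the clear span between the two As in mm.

A is a stool. B is a beam. A beam spans the tops of two stools. The clear span between the two stools is 440 mm.

Second stool starts at x = 760; first ends at x = 320; clear span = 760 − 320 = 440 mm.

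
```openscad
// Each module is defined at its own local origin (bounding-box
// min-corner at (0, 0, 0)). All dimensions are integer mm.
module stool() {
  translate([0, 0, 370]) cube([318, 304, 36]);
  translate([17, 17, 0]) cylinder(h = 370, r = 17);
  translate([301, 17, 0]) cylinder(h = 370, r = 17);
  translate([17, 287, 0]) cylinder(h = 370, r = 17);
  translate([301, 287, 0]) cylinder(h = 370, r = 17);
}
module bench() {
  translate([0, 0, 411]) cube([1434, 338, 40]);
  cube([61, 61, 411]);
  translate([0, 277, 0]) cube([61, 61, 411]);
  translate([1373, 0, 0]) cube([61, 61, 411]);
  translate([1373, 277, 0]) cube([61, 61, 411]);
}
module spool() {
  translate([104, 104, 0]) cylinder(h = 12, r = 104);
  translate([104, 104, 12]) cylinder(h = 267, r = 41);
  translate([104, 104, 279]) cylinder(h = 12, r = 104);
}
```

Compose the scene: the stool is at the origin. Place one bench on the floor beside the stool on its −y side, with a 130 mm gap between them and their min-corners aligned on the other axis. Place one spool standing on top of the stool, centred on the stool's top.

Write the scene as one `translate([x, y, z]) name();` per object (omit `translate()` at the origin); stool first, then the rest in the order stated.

stool();
translate([0, -468, 0]) bench();
translate([55, 48, 406]) spool();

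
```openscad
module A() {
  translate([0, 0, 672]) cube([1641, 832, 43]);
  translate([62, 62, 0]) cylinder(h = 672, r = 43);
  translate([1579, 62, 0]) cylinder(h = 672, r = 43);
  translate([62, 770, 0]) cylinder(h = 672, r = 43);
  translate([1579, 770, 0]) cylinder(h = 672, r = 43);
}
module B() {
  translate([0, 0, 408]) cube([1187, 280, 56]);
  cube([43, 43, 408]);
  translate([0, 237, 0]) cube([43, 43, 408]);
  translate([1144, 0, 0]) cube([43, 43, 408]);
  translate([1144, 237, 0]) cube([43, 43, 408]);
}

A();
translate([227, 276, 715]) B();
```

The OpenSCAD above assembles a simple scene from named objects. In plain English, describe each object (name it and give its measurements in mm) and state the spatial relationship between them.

A is a table with a 1641×832 mm rectangular top, 43 mm thick, top surface at z = 715 mm, supported by four round legs of 86 mm diameter, each leg's bounding box inset 19 mm from the nearest pair of top edges, running from the floor.

B is a long wooden bench with a 1187 mm (x) × 280 mm (y) seat, 56 mm thick, its top surface 464 mm above the floor. Four 43 mm square legs at the seat corners, flush with the edges, run from z = 0 to the seat underside.

The bench is on top of the table, centred.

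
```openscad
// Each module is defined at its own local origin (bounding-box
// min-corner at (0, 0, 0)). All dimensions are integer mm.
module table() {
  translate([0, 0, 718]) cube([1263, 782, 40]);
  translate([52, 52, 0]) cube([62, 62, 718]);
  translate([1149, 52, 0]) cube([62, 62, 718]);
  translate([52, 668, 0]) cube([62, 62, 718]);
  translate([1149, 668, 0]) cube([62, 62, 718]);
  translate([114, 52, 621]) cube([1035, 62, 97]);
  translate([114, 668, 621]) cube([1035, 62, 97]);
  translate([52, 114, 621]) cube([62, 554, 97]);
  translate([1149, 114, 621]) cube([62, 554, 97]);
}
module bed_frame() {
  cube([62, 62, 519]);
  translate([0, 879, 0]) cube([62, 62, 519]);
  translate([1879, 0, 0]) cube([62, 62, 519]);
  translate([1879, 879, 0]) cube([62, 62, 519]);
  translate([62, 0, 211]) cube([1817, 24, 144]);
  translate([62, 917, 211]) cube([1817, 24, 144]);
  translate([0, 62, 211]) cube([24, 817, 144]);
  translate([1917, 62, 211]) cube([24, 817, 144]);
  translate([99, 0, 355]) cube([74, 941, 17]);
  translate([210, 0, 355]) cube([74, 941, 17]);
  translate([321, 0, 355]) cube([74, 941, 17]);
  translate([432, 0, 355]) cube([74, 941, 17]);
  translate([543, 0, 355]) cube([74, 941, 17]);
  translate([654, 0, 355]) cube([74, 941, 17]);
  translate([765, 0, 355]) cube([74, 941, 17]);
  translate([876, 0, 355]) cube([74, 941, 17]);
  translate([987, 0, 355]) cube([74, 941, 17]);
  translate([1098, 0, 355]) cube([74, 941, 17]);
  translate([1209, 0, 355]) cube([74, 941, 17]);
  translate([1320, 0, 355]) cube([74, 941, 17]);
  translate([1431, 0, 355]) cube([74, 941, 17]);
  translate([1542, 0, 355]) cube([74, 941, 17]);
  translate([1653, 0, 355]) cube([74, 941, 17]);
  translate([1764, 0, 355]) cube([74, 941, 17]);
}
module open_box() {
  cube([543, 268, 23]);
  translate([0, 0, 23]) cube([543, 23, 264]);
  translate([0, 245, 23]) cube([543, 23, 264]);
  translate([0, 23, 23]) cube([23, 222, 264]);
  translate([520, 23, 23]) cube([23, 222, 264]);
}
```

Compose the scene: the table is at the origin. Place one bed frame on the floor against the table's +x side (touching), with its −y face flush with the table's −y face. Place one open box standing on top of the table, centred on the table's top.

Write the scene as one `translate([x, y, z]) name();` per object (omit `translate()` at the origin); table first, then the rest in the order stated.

table();
translate([1263, 0, 0]) bed_frame();
translate([360, 257, 758]) open_box();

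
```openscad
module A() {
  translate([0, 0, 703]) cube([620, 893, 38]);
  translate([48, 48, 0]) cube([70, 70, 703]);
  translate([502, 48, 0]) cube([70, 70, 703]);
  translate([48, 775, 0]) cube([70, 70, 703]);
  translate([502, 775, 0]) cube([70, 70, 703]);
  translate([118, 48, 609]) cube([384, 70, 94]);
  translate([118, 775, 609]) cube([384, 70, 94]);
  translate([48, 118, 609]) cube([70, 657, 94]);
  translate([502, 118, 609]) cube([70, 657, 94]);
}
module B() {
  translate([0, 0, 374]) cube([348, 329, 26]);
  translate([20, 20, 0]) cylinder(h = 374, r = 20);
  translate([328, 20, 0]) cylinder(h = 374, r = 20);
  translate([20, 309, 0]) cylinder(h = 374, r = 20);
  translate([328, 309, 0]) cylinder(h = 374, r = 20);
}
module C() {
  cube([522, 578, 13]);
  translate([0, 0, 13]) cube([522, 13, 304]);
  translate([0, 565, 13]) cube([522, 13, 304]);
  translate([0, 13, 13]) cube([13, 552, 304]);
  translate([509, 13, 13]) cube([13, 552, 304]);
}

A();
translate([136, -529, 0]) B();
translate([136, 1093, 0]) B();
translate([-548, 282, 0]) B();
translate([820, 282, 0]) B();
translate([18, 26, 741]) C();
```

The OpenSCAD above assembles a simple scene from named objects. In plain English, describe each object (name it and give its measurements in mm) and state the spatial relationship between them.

A is a table with a 620×893 mm rectangular top, 38 mm thick, top surface at z = 741 mm, supported by four 70×70 mm square legs, each inset 48 mm from the nearest pair of top edges, running from the floor. Four apron rails, 70 mm thick and 94 mm tall, run between adjacent legs with their top edges flush with the underside of the top and their outer faces flush with the legs' outer faces.

B is a simple wooden stool: a rectangular seat 348 mm (x) by 329 mm (y), 26 mm thick, top face at z = 400 mm, on four round legs, each 40 mm in diameter. The legs rest on z = 0, each leg's axis is inset half a diameter from the nearest pair of seat edges (so the leg's bounding box is flush with the corner).

C is an open storage box with external size 522×578×317 mm and wall thickness 13 mm (the base is also 13 mm thick). The base covers the whole footprint; the four walls stand on the base, with the y-facing walls full-width and the x-facing walls fitting between their inner faces.

Four stools sit around the table at the −y, +y, −x, +x sides. The open box is on top of the table.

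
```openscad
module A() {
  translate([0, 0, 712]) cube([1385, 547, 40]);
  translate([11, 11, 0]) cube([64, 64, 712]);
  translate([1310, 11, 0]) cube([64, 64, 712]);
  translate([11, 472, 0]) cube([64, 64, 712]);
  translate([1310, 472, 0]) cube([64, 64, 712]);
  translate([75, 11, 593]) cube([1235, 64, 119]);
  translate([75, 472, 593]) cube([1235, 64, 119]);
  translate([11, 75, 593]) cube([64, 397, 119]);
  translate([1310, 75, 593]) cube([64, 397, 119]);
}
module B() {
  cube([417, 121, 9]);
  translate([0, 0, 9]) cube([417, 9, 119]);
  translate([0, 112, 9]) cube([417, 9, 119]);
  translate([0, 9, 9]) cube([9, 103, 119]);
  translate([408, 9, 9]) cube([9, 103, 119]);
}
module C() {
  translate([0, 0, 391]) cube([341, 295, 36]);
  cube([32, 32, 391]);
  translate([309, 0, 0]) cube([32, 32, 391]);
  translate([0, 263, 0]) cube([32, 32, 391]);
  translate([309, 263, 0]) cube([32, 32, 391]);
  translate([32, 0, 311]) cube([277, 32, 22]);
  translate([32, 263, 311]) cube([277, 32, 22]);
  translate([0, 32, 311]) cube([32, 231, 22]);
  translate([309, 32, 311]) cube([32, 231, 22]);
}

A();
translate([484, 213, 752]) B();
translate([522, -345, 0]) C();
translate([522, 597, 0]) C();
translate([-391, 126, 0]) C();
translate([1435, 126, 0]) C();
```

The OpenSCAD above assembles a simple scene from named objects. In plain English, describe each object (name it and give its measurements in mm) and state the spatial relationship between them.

A is a rectangular dining table. The top is 1385×547×40 mm with its upper surface at z = 752 mm. It stands on four 64×64 mm square legs, each inset 11 mm from the nearest pair of top edges, running from the floor to the underside of the top. Four apron rails, 64 mm thick and 119 mm tall, run between adjacent legs with their top edges flush with the underside of the top and their outer faces flush with the legs' outer faces.

B is an open-topped rectangular box: outside dimensions 417×121×128 mm, with a uniform wall and base thickness of 9 mm. The base is a full 417×121 slab on the floor; four walls sit on top of the base. The front and back walls (the −y and +y sides) span the full width; the two side walls fit between them.

C is a simple wooden stool: a rectangular seat 341 mm (x) by 295 mm (y), 36 mm thick, top face at z = 427 mm, on four square legs, each 32×32 mm in cross-section. The legs rest on z = 0, each flush with a corner of the seat. Four stretchers, 32 mm wide and 22 mm tall, connect adjacent legs with their undersides at z = 311 mm, each running between the inner faces of the legs it joins and aligned with the legs' outer faces on the other axis.

The open box is on top of the table, centred. Four stools sit around the table at the −y, +y, −x, +x sides.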